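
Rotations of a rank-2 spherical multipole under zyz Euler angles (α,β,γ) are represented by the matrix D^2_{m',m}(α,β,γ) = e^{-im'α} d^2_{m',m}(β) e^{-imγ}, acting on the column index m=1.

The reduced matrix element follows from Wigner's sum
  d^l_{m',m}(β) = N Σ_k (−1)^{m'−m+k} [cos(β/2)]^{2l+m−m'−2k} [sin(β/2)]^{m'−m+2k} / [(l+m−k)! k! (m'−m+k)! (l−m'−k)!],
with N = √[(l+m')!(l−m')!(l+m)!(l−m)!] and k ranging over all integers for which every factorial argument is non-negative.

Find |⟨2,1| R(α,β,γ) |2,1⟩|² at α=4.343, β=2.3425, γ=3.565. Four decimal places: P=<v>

D^2_{1,1}(4.343,2.3425,3.565) = e^{-i·1·4.343}·d^2_{1,1}(2.3425)·e^{-i·1·3.565}. Compute d first:
Half-angle: c=0.389000, s=0.921238. N=√(6·1·6·1)=6.000000
The bounds max(0,m−m')=0 and min(l+m,l−m')=1 give 2 terms
  k=0: (−1)^0·6.0000/(6)·0.3890^4·0.9212^0 = +0.022898
  k=1: (−1)^1·6.0000/(2)·0.3890^2·0.9212^2 = -0.385270
d^2_{1,1}(2.3425) = +0.022898 -0.385270 = -0.362371
|D^2_{1,1}|² = |d^2_{1,1}(β)|² = (-0.362371)² = 0.131313 (the z-rotation phases have unit modulus)

P=0.1313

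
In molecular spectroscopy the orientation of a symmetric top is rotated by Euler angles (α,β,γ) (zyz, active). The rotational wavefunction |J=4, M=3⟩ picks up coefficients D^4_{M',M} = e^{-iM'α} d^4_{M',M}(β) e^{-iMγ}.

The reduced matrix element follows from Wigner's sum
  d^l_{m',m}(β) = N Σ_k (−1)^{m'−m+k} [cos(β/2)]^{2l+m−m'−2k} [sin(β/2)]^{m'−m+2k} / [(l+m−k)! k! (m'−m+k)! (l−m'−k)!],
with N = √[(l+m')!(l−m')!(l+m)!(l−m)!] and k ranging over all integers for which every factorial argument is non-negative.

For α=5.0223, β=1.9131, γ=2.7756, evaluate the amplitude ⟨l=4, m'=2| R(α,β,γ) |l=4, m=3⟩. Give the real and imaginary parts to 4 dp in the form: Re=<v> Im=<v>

Re=-0.2885 Im=-0.1495

Split into d^4_{2,3}(β=1.9131) × two z-phases.
c=cos(1.9131/2)=0.576343, s=sin(1.9131/2)=0.817208; N=√[720·2·5040·1]=2693.993318
k∈{1,2} keeps every argument non-negative
  k=1: (−1)^0·2693.9933/(720)·0.5763^7·0.8172^1 = +0.064590
  k=2: (−1)^1·2693.9933/(240)·0.5763^5·0.8172^3 = -0.389572
d^4_{2,3}(1.9131) = +0.064590 -0.389572 = -0.324982
Attach z-rotation phases: D = e^{-i(2)(5.0223)}·(-0.324982)·e^{-i(3)(2.7756)} = -0.288534-0.149538i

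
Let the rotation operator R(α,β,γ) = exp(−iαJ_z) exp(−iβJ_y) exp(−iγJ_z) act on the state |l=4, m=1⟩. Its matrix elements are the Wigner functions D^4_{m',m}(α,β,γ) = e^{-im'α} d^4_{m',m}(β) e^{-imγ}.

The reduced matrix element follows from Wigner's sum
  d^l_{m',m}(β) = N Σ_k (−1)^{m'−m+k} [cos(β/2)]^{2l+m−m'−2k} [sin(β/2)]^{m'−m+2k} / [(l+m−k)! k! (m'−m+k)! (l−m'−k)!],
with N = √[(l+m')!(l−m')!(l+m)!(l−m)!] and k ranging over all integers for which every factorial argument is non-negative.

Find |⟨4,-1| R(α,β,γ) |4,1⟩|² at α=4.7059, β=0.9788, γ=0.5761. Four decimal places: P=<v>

P=0.0780

First d^4_{-1,1}(β=0.9788), then the phase factors e^{-i(-1)α} and e^{-i(1)γ}:
With c≡cos(β/2)=0.882615 and s≡sin(β/2)=0.470096, N=[6·120·120·6]^{1/2}=720.000000
Admissible k: 2..5 (factorial args all ≥0)
  k=2: (−1)^0·720.0000/(72)·0.8826^6·0.4701^2 = +1.044725
  k=3: (−1)^1·720.0000/(24)·0.8826^4·0.4701^4 = -0.889108
  k=4: (−1)^2·720.0000/(48)·0.8826^2·0.4701^6 = +0.126112
  k=5: (−1)^3·720.0000/(720)·0.8826^0·0.4701^8 = -0.002385
d^4_{-1,1}(0.9788) = +1.044725 -0.889108 +0.126112 -0.002385 = +0.279344
|D^4_{-1,1}|² = |d^4_{-1,1}(β)|² = (+0.279344)² = 0.078033 (the z-rotation phases have unit modulus)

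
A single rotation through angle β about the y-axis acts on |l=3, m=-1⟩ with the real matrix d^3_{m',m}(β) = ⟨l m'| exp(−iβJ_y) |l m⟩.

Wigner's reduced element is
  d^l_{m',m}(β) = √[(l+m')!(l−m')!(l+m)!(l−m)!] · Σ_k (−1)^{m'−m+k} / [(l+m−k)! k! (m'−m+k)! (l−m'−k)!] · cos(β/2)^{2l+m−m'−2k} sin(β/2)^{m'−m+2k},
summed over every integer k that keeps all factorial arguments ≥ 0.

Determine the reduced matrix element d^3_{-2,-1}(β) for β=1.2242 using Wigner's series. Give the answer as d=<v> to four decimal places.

d^3_{-2,-1}(β=1.2242) via Wigner's sum:
With c≡cos(β/2)=0.818443 and s≡sin(β/2)=0.574587, N=[1·120·2·24]^{1/2}=75.894664
The bounds max(0,m−m')=1 and min(l+m,l−m')=2 give 2 terms
  k=1: (−1)^0·75.8947/(24)·0.8184^5·0.5746^1 = +0.667266
  k=2: (−1)^1·75.8947/(12)·0.8184^3·0.5746^3 = -0.657755
d^3_{-2,-1}(1.2242) = +0.667266 -0.657755 = +0.009511

d=0.0095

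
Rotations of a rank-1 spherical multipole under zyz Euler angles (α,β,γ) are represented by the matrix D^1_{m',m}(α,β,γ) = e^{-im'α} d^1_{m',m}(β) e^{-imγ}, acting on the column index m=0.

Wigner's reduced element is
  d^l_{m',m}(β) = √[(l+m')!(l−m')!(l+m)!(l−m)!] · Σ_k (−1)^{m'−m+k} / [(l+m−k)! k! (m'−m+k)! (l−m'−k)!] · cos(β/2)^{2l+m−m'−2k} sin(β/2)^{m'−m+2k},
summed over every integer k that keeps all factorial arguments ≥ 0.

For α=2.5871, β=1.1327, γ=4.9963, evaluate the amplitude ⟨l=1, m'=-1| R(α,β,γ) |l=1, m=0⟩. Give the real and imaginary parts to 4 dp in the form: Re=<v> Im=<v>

First d^1_{-1,0}(β=1.1327), then the phase factors e^{-i(-1)α} and e^{-i(0)γ}:
c=cos(1.1327/2)=0.843865, s=sin(1.1327/2)=0.536556; N=√[1·2·1·1]=1.414214
Admissible k: 1..1 (factorial args all ≥0)
  k=1: (−1)^0·1.4142/(1)·0.8439^1·0.5366^1 = +0.640328
d^1_{-1,0}(1.1327) = +0.640328
Phases: e^{-i·(-1)·2.5871}=-0.850168+0.526512i, e^{-i·(0)·4.9963}=+1.000000+0.000000i ⇒ D=-0.544386+0.337141i

Re=-0.5444 Im=0.3371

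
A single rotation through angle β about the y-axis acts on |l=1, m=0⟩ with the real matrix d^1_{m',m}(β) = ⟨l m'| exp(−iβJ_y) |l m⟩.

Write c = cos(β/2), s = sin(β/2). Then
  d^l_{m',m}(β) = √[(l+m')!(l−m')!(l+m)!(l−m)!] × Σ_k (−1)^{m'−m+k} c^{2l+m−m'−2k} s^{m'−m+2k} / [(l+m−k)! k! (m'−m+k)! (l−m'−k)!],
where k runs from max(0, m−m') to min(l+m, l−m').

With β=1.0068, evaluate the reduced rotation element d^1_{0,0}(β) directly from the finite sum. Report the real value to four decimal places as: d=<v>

d^1_{0,0}(β=1.0068) via Wigner's sum:
c=cos(1.0068/2)=0.875947, s=sin(1.0068/2)=0.482407; N=√[1·1·1·1]=1.000000
The bounds max(0,m−m')=0 and min(l+m,l−m')=1 give 2 terms
  k=0: (−1)^0·1.0000/(1)·0.8759^2·0.4824^0 = +0.767284
  k=1: (−1)^1·1.0000/(1)·0.8759^0·0.4824^2 = -0.232716
d^1_{0,0}(1.0068) = +0.767284 -0.232716 = +0.534568

d=0.5346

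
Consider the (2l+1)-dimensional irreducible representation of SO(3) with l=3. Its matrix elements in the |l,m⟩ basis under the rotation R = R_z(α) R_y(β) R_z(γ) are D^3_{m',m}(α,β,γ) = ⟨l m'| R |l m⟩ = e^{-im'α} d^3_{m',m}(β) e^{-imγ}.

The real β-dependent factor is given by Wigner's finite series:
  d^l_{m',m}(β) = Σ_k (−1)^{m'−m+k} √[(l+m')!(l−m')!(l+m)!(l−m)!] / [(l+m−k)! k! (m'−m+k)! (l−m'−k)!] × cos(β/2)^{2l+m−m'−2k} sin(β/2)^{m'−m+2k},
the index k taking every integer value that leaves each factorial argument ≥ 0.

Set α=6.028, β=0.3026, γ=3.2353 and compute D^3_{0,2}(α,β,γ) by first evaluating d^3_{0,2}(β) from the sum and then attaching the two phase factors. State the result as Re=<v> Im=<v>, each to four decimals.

Re=0.1140 Im=-0.0216

First d^3_{0,2}(β=0.3026), then the phase factors e^{-i(0)α} and e^{-i(2)γ}:
With c≡cos(β/2)=0.988576 and s≡sin(β/2)=0.150723, N=[6·6·120·1]^{1/2}=65.726707
k: max(0,(2)−(0))=2 … min(3+(2),3−(0))=3
  k=2: (−1)^0·65.7267/(12)·0.9886^4·0.1507^2 = +0.118840
  k=3: (−1)^1·65.7267/(12)·0.9886^2·0.1507^4 = -0.002763
d^3_{0,2}(0.3026) = +0.118840 -0.002763 = +0.116077
Attach z-rotation phases: D = e^{-i(0)(6.028)}·(+0.116077)·e^{-i(2)(3.2353)} = +0.114045-0.021627i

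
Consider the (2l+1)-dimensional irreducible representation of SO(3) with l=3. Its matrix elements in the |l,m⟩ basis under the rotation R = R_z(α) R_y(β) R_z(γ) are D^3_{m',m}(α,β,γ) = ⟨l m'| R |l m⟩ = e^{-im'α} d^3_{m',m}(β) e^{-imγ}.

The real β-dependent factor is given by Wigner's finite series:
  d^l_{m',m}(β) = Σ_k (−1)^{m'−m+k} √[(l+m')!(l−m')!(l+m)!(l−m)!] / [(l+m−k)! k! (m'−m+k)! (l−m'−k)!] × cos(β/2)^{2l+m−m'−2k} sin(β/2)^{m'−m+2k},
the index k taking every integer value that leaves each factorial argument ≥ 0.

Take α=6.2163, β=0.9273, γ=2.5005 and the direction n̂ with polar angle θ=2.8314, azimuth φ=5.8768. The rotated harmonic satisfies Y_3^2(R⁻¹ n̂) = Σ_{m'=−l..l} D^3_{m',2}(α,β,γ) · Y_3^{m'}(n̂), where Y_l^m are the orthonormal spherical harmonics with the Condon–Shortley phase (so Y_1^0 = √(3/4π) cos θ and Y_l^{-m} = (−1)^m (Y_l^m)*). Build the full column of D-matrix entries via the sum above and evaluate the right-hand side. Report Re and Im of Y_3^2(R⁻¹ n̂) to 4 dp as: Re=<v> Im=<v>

Need the full column D^3_{m',2} for m'=−3..3 at α=6.2163, β=0.9273, γ=2.5005.
cos(β/2)=0.894426, sin(β/2)=0.447216
d^3_{-3,2}: single k=5 term ⇒ +0.039193;  D = +0.018420+0.034595i
d^3_{-2,2}: k∈[4..5] ⇒ +0.160003 -0.008000 = +0.152002;  D = +0.062311+0.138644i
d^3_{-1,2}: k∈[3..4] ⇒ +0.404776 -0.050598 = +0.354178;  D = +0.123274+0.332033i
d^3_{0,2}: k∈[2..3] ⇒ +0.701088 -0.175274 = +0.525814;  D = +0.149658+0.504066i
d^3_{1,2}: k∈[1..2] ⇒ +0.809542 -0.404776 = +0.404766;  D = +0.089014+0.394857i
d^3_{2,2}: k∈[0..1] ⇒ +0.511996 -0.640003 = -0.128007;  D = -0.019742-0.126475i
d^3_{3,2}: single k=0 term ⇒ -0.627069;  D = -0.055083-0.624645i
Y_3^{m'}(θ=2.8314,φ=5.8768) and Σ D·Y over m':
  (+0.0184+0.0346i)·(+0.0041+0.0111i)  (+0.0623+0.1386i)·(-0.0623-0.0658i)  (+0.1233+0.3320i)·(+0.3202+0.1378i)  (+0.1497+0.5041i)·(-0.5452+0.0000i)  (+0.0890+0.3949i)·(-0.3202+0.1378i)  (-0.0197-0.1265i)·(-0.0623+0.0658i)  (-0.0551-0.6246i)·(-0.0041+0.0111i)
Y_3^2(R⁻¹ n̂) = -0.149116-0.269546i

Re=-0.1491 Im=-0.2695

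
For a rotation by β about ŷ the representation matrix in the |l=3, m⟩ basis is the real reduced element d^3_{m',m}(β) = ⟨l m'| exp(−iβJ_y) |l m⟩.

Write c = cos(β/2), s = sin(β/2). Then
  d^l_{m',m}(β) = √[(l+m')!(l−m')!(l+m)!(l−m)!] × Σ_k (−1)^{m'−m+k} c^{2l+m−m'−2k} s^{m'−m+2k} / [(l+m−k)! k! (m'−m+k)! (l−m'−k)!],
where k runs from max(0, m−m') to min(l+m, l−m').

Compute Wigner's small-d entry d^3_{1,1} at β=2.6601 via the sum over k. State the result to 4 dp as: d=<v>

d=0.2792

d^3_{1,1}(β=2.6601) via Wigner's sum:
c=cos(2.6601/2)=0.238427, s=sin(2.6601/2)=0.971160; N=√[24·2·24·2]=48.000000
The bounds max(0,m−m')=0 and min(l+m,l−m')=2 give 3 terms
  k=0: (−1)^0·48.0000/(48)·0.2384^6·0.9712^0 = +0.000184
  k=1: (−1)^1·48.0000/(6)·0.2384^4·0.9712^2 = -0.024384
  k=2: (−1)^2·48.0000/(8)·0.2384^2·0.9712^4 = +0.303408
d^3_{1,1}(2.6601) = +0.000184 -0.024384 +0.303408 = +0.279209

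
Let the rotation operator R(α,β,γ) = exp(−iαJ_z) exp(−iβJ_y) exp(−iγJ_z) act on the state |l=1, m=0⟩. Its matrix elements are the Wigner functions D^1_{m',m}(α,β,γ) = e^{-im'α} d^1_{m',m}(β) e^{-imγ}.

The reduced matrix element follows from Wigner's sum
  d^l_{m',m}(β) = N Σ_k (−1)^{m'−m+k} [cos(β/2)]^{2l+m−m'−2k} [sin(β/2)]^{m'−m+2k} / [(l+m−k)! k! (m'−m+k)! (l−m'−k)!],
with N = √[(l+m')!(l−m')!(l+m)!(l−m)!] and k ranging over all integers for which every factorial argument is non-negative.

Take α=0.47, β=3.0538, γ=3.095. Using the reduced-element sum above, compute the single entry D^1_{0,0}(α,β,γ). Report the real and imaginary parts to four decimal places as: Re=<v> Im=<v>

Re=-0.9961 Im=0.0000

Split into d^1_{0,0}(β=3.0538) × two z-phases.
Half-angle: c=0.043882, s=0.999037. N=√(1·1·1·1)=1.000000
The bounds max(0,m−m')=0 and min(l+m,l−m')=1 give 2 terms
  k=0: (−1)^0·1.0000/(1)·0.0439^2·0.9990^0 = +0.001926
  k=1: (−1)^1·1.0000/(1)·0.0439^0·0.9990^2 = -0.998074
d^1_{0,0}(3.0538) = +0.001926 -0.998074 = -0.996149
Phases: e^{-i·(0)·0.47}=+1.000000+0.000000i, e^{-i·(0)·3.095}=+1.000000+0.000000i ⇒ D=-0.996149+0.000000i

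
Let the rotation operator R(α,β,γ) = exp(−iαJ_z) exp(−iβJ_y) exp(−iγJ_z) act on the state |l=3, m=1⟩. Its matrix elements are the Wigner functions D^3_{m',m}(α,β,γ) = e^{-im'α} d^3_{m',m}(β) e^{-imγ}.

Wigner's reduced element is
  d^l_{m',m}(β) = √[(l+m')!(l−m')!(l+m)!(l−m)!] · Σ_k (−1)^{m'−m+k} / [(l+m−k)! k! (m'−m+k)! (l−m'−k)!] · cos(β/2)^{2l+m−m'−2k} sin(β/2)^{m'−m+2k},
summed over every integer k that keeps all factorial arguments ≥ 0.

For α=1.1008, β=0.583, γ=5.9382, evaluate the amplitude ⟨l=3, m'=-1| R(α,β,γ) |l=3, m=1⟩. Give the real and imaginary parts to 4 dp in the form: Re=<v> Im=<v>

First d^3_{-1,1}(β=0.583), then the phase factors e^{-i(-1)α} and e^{-i(1)γ}:
With c≡cos(β/2)=0.957814 and s≡sin(β/2)=0.287389, N=[2·24·24·2]^{1/2}=48.000000
The bounds max(0,m−m')=2 and min(l+m,l−m')=4 give 3 terms
  k=2: (−1)^0·48.0000/(8)·0.9578^4·0.2874^2 = +0.417078
  k=3: (−1)^1·48.0000/(6)·0.9578^2·0.2874^4 = -0.050065
  k=4: (−1)^2·48.0000/(48)·0.9578^0·0.2874^6 = +0.000563
d^3_{-1,1}(0.583) = +0.417078 -0.050065 +0.000563 = +0.367576
Attach z-rotation phases: D = e^{-i(-1)(1.1008)}·(+0.367576)·e^{-i(1)(5.9382)} = +0.045831+0.364707i

Re=0.0458 Im=0.3647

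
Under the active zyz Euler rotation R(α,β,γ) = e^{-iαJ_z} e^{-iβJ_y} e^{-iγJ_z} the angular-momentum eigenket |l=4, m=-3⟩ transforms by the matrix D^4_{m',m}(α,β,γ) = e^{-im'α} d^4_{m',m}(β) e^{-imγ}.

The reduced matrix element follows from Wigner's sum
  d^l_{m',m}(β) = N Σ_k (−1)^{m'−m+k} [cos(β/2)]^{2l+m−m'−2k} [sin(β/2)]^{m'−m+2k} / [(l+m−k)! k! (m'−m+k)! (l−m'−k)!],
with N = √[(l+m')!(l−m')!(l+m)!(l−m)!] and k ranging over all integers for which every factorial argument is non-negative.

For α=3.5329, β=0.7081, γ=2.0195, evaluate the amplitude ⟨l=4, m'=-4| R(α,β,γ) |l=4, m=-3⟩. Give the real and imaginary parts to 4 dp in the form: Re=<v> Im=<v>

Re=0.1430 Im=0.6099

First d^4_{-4,-3}(β=0.7081), then the phase factors e^{-i(-4)α} and e^{-i(-3)γ}:
c=cos(0.7081/2)=0.937976, s=sin(0.7081/2)=0.346699; N=√[1·40320·1·5040]=14255.272709
The bounds max(0,m−m')=1 and min(l+m,l−m')=1 give 1 term
  k=1: (−1)^0·14255.2727/(5040)·0.9380^7·0.3467^1 = +0.626385
d^4_{-4,-3}(0.7081) = +0.626385
D = (+0.005567+0.999985i)·(+0.626385)·(+0.974864-0.222800i) = +0.142955+0.609854i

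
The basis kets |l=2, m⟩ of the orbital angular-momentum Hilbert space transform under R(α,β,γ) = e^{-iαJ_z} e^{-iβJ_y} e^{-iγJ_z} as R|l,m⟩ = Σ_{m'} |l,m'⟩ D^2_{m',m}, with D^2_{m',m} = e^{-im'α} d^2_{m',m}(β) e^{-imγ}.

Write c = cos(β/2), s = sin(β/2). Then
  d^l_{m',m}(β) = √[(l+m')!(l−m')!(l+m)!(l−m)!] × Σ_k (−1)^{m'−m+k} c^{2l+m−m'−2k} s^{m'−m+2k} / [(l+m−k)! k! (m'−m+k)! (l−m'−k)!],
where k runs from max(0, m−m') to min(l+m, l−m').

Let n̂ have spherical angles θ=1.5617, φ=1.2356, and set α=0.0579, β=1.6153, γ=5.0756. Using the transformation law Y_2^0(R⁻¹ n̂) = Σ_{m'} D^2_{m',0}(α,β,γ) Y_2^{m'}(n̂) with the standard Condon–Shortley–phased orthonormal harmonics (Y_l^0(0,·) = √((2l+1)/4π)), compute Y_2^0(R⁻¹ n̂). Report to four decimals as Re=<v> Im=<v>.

Re=-0.1771 Im=0.0000

Need the full column D^2_{m',0} for m'=−2..2 at α=0.0579, β=1.6153, γ=5.0756.
cos(β/2)=0.691199, sin(β/2)=0.722665
d^2_{-2,0}: single k=2 term ⇒ +0.611160;  D = +0.607067+0.070614i
d^2_{-1,0}: k∈[1..2] ⇒ +0.584549 -0.638983 = -0.054434;  D = -0.054342-0.003150i
d^2_{0,0}: k∈[0..2] ⇒ +0.228250 -0.998021 +0.272739 = -0.497031;  D = -0.497031+0.000000i
d^2_{1,0}: k∈[0..1] ⇒ -0.584549 +0.638983 = +0.054434;  D = +0.054342-0.003150i
d^2_{2,0}: single k=0 term ⇒ +0.611160;  D = +0.607067-0.070614i
Y_2^{m'}(θ=1.5617,φ=1.2356) and Σ D·Y over m':
  (+0.6071+0.0706i)·(-0.3027-0.2400i)  (-0.0543-0.0031i)·(+0.0023-0.0066i)  (-0.4970+0.0000i)·(-0.3153+0.0000i)  (+0.0543-0.0031i)·(-0.0023-0.0066i)  (+0.6071-0.0706i)·(-0.3027+0.2400i)
Y_2^0(R⁻¹ n̂) = -0.177141+0.000000i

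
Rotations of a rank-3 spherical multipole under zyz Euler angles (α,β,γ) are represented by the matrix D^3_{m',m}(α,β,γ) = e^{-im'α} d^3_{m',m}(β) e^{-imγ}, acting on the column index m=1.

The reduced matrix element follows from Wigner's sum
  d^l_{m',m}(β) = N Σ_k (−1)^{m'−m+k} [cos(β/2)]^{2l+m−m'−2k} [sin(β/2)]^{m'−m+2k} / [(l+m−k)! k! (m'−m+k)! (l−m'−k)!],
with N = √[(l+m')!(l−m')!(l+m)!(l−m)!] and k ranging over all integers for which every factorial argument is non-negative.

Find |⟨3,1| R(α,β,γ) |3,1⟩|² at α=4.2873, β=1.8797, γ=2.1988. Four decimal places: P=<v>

P=0.0889

D^3_{1,1}(4.2873,1.8797,2.1988) = e^{-i·1·4.2873}·d^3_{1,1}(1.8797)·e^{-i·1·2.1988}. Compute d first:
Half-angle: c=0.589909, s=0.807470. N=√(24·2·24·2)=48.000000
k∈{0,1,2} keeps every argument non-negative
  k=0: (−1)^0·48.0000/(48)·0.5899^6·0.8075^0 = +0.042142
  k=1: (−1)^1·48.0000/(6)·0.5899^4·0.8075^2 = -0.631659
  k=2: (−1)^2·48.0000/(8)·0.5899^2·0.8075^4 = +0.887618
d^3_{1,1}(1.8797) = +0.042142 -0.631659 +0.887618 = +0.298101
|D^3_{1,1}|² = |d^3_{1,1}(β)|² = (+0.298101)² = 0.088864 (the z-rotation phases have unit modulus)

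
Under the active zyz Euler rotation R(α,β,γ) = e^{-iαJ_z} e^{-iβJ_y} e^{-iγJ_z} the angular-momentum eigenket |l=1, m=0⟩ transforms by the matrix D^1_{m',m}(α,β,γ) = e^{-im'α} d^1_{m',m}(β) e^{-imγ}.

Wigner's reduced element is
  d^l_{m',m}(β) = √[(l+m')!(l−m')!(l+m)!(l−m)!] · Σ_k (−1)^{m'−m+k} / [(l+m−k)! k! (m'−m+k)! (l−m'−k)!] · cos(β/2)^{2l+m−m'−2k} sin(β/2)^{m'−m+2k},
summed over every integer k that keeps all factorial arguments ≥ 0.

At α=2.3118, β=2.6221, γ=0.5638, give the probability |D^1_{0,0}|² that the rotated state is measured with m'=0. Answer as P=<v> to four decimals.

P=0.7535

First d^1_{0,0}(β=2.6221), then the phase factors e^{-i(0)α} and e^{-i(0)γ}:
With c≡cos(β/2)=0.256835 and s≡sin(β/2)=0.966455, N=[1·1·1·1]^{1/2}=1.000000
k∈{0,1} keeps every argument non-negative
  k=0: (−1)^0·1.0000/(1)·0.2568^2·0.9665^0 = +0.065964
  k=1: (−1)^1·1.0000/(1)·0.2568^0·0.9665^2 = -0.934036
d^1_{0,0}(2.6221) = +0.065964 -0.934036 = -0.868071
|D^1_{0,0}|² = |d^1_{0,0}(β)|² = (-0.868071)² = 0.753548 (the z-rotation phases have unit modulus)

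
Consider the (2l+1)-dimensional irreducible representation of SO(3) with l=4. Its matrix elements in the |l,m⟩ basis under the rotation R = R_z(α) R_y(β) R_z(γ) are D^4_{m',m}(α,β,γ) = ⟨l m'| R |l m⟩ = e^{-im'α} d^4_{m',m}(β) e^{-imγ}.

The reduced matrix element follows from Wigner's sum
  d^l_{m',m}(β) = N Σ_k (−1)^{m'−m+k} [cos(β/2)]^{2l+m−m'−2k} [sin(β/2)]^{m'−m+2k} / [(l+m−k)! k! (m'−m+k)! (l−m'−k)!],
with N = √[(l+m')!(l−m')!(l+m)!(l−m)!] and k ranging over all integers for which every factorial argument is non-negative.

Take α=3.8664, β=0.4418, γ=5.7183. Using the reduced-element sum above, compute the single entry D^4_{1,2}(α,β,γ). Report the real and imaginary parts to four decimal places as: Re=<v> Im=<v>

Re=-0.5440 Im=-0.2332

D^4_{1,2}(3.8664,0.4418,5.7183) = e^{-i·1·3.8664}·d^4_{1,2}(0.4418)·e^{-i·2·5.7183}. Compute d first:
Half-angle: c=0.975701, s=0.219108. N=√(120·6·720·2)=1018.233765
k∈{1,2,3} keeps every argument non-negative
  k=1: (−1)^0·1018.2338/(240)·0.9757^7·0.2191^1 = +0.782547
  k=2: (−1)^1·1018.2338/(48)·0.9757^5·0.2191^3 = -0.197316
  k=3: (−1)^2·1018.2338/(72)·0.9757^3·0.2191^5 = +0.006634
d^4_{1,2}(0.4418) = +0.782547 -0.197316 +0.006634 = +0.591864
Phases: e^{-i·(1)·3.8664}=-0.748627+0.662991i, e^{-i·(2)·5.7183}=+0.426867+0.904314i ⇒ D=-0.543992-0.233186i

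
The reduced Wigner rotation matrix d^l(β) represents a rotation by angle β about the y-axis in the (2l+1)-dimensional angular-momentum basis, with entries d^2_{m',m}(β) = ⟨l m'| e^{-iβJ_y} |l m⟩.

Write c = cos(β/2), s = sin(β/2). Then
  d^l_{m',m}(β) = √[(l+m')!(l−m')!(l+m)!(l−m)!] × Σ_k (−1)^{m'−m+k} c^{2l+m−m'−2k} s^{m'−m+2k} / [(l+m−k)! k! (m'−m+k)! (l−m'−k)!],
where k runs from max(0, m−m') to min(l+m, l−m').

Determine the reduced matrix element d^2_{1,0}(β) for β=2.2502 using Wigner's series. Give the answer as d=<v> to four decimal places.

d=0.5987

d^2_{1,0}(β=2.2502) via Wigner's sum:
c=cos(2.2502/2)=0.431086, s=sin(2.2502/2)=0.902311; N=√[6·1·2·2]=4.898979
The bounds max(0,m−m')=0 and min(l+m,l−m')=1 give 2 terms
  k=0: (−1)^1·4.8990/(2)·0.4311^3·0.9023^1 = -0.177062
  k=1: (−1)^2·4.8990/(2)·0.4311^1·0.9023^3 = +0.775726
d^2_{1,0}(2.2502) = -0.177062 +0.775726 = +0.598664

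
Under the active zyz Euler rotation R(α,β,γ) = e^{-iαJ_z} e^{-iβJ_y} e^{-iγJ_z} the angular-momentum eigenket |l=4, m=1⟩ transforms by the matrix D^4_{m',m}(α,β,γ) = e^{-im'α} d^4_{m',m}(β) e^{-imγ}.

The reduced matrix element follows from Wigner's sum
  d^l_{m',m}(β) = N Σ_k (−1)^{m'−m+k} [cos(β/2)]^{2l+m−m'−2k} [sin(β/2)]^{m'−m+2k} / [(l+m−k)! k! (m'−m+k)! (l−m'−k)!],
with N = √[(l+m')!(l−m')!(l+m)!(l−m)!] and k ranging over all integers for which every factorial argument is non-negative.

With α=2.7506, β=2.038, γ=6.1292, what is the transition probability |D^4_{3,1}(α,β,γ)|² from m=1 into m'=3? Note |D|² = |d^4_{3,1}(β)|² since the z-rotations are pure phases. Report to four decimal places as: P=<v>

P=0.1648

Split into d^4_{3,1}(β=2.038) × two z-phases.
c=cos(2.038/2)=0.524218, s=sin(2.038/2)=0.851584; N=√[5040·1·120·6]=1904.940944
The bounds max(0,m−m')=0 and min(l+m,l−m')=1 give 2 terms
  k=0: (−1)^2·1904.9409/(240)·0.5242^6·0.8516^2 = +0.119453
  k=1: (−1)^3·1904.9409/(144)·0.5242^4·0.8516^4 = -0.525384
d^4_{3,1}(2.038) = +0.119453 -0.525384 = -0.405931
|D^4_{3,1}|² = |d^4_{3,1}(β)|² = (-0.405931)² = 0.164780 (the z-rotation phases have unit modulus)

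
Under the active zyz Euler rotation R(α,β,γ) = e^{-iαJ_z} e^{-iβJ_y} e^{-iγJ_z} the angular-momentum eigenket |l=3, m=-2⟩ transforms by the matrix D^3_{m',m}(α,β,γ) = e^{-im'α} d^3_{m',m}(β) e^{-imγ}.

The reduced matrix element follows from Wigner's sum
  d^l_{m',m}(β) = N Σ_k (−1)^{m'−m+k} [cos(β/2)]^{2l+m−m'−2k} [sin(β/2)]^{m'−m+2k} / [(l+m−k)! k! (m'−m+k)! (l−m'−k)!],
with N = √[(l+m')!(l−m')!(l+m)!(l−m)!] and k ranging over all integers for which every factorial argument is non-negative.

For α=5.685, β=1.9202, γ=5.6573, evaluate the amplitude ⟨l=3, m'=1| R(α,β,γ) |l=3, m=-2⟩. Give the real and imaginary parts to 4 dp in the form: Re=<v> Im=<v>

Re=0.0107 Im=-0.0082

Split into d^3_{1,-2}(β=1.9202) × two z-phases.
With c≡cos(β/2)=0.573438 and s≡sin(β/2)=0.819249, N=[24·2·1·120]^{1/2}=75.894664
The bounds max(0,m−m')=0 and min(l+m,l−m')=1 give 2 terms
  k=0: (−1)^3·75.8947/(12)·0.5734^3·0.8192^3 = -0.655748
  k=1: (−1)^4·75.8947/(24)·0.5734^1·0.8192^5 = +0.669215
d^3_{1,-2}(1.9202) = -0.655748 +0.669215 = +0.013467
Phases: e^{-i·(1)·5.685}=+0.826359+0.563144i, e^{-i·(-2)·5.6573}=+0.313642-0.949541i ⇒ D=+0.010692-0.008188i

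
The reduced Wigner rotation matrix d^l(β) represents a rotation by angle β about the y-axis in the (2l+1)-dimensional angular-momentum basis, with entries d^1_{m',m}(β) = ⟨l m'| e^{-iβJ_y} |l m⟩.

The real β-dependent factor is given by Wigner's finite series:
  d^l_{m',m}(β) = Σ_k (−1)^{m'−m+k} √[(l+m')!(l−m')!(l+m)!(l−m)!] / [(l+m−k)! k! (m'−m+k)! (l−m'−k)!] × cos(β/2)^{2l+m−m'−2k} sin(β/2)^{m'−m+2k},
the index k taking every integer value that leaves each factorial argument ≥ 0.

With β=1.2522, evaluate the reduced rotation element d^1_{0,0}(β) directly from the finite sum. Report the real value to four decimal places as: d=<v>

d=0.3132

d^1_{0,0}(β=1.2522) via Wigner's sum:
c=cos(1.2522/2)=0.810319, s=sin(1.2522/2)=0.585989; N=√[1·1·1·1]=1.000000
k∈{0,1} keeps every argument non-negative
  k=0: (−1)^0·1.0000/(1)·0.8103^2·0.5860^0 = +0.656617
  k=1: (−1)^1·1.0000/(1)·0.8103^0·0.5860^2 = -0.343383
d^1_{0,0}(1.2522) = +0.656617 -0.343383 = +0.313234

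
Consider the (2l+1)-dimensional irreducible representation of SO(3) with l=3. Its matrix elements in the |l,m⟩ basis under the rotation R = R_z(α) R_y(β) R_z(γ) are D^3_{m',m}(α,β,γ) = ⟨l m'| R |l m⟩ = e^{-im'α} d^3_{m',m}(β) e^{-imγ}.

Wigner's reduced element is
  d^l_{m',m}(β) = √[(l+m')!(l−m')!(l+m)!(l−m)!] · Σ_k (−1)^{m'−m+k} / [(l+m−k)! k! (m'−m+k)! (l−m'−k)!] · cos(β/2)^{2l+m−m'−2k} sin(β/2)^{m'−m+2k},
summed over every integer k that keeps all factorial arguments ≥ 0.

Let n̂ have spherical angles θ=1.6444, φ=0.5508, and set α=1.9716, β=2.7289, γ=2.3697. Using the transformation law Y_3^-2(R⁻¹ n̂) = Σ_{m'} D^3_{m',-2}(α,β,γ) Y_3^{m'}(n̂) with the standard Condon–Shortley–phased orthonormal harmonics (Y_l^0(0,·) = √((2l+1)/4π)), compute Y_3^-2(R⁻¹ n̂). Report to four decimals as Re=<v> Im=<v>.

Re=-0.0308 Im=0.1241

Need the full column D^3_{m',-2} for m'=−3..3 at α=1.9716, β=2.7289, γ=2.3697.
cos(β/2)=0.204885, sin(β/2)=0.978786
d^3_{-3,-2}: single k=1 term ⇒ +0.000866;  D = -0.000290-0.000816i
d^3_{-2,-2}: k∈[0..1] ⇒ +0.000074 -0.008441 = -0.008367;  D = +0.006166-0.005655i
d^3_{-1,-2}: k∈[0..1] ⇒ -0.001117 +0.051006 = +0.049889;  D = +0.045393+0.020698i
d^3_{0,-2}: k∈[0..1] ⇒ +0.009247 -0.211024 = -0.201778;  D = -0.005450+0.201704i
d^3_{1,-2}: k∈[0..1] ⇒ -0.051006 +0.582035 = +0.531029;  D = -0.494361+0.193905i
d^3_{2,-2}: k∈[0..1] ⇒ +0.192638 -0.879279 = -0.686641;  D = -0.480256-0.490745i
d^3_{3,-2}: single k=0 term ⇒ -0.450842;  D = -0.173653+0.416057i
Y_3^{m'}(θ=1.6444,φ=0.5508) and Σ D·Y over m':
  (-0.0003-0.0008i)·(-0.0337-0.4125i)  (+0.0062-0.0057i)·(-0.0338+0.0667i)  (+0.0454+0.0207i)·(-0.2672+0.1641i)  (-0.0054+0.2017i)·(+0.0816+0.0000i)  (-0.4944+0.1939i)·(+0.2672+0.1641i)  (-0.4803-0.4907i)·(-0.0338-0.0667i)  (-0.1737+0.4161i)·(+0.0337-0.4125i)
Y_3^-2(R⁻¹ n̂) = -0.030787+0.124068i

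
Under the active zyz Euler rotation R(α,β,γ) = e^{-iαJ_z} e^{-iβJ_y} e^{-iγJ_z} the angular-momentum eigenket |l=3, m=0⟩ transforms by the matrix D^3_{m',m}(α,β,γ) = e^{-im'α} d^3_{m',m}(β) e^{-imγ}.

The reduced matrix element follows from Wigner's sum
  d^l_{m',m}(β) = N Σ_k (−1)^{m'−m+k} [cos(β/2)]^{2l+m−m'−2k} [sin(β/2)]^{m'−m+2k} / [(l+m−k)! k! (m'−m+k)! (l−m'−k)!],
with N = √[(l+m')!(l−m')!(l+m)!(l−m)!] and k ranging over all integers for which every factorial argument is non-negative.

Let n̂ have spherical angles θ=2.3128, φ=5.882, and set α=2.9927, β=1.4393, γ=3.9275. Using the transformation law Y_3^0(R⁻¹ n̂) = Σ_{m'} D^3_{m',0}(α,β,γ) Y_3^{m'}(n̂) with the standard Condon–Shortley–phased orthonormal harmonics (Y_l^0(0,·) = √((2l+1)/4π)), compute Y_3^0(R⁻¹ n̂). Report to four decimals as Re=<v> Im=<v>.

Need the full column D^3_{m',0} for m'=−3..3 at α=2.9927, β=1.4393, γ=3.9275.
cos(β/2)=0.752036, sin(β/2)=0.659121
d^3_{-3,0}: single k=3 term ⇒ +0.544663;  D = -0.491225+0.235279i
d^3_{-2,0}: k∈[2..3] ⇒ +0.761110 -0.584656 = +0.176454;  D = +0.168688-0.051772i
d^3_{-1,0}: k∈[1..3] ⇒ +0.549225 -1.265683 +0.324083 = -0.392374;  D = +0.388033-0.058206i
d^3_{0,0}: k∈[0..3] ⇒ +0.180898 -1.250631 +0.960688 -0.081996 = -0.191041;  D = -0.191041+0.000000i
d^3_{1,0}: k∈[0..2] ⇒ -0.549225 +1.265683 -0.324083 = +0.392374;  D = -0.388033-0.058206i
d^3_{2,0}: k∈[0..1] ⇒ +0.761110 -0.584656 = +0.176454;  D = +0.168688+0.051772i
d^3_{3,0}: single k=0 term ⇒ -0.544663;  D = +0.491225+0.235279i
Y_3^{m'}(θ=2.3128,φ=5.882) and Σ D·Y over m':
  (-0.4912+0.2353i)·(+0.0600+0.1560i)  (+0.1687-0.0518i)·(-0.2608-0.2698i)  (+0.3880-0.0582i)·(+0.2814+0.1194i)  (-0.1910+0.0000i)·(+0.1807+0.0000i)  (-0.3880-0.0582i)·(-0.2814+0.1194i)  (+0.1687+0.0518i)·(-0.2608+0.2698i)  (+0.4912+0.2353i)·(-0.0600+0.1560i)
Y_3^0(R⁻¹ n̂) = -0.050471+0.000000i

Re=-0.0505 Im=0.0000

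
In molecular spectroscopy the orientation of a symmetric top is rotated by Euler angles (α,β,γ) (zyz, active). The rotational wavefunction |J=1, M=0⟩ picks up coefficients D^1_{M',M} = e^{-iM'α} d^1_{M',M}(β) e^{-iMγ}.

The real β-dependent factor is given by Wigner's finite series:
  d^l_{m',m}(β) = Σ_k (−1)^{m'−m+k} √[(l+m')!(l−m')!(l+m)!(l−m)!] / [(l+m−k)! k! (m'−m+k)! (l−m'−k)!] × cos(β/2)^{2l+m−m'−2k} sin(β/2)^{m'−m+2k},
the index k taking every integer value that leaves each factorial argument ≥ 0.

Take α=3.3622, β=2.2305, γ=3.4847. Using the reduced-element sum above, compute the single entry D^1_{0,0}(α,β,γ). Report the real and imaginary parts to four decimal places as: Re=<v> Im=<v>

Re=-0.6129 Im=0.0000

D^1_{0,0}(3.3622,2.2305,3.4847) = e^{-i·0·3.3622}·d^1_{0,0}(2.2305)·e^{-i·0·3.4847}. Compute d first:
c=cos(2.2305/2)=0.439953, s=sin(2.2305/2)=0.898021; N=√[1·1·1·1]=1.000000
Admissible k: 0..1 (factorial args all ≥0)
  k=0: (−1)^0·1.0000/(1)·0.4400^2·0.8980^0 = +0.193559
  k=1: (−1)^1·1.0000/(1)·0.4400^0·0.8980^2 = -0.806441
d^1_{0,0}(2.2305) = +0.193559 -0.806441 = -0.612883
Attach z-rotation phases: D = e^{-i(0)(3.3622)}·(-0.612883)·e^{-i(0)(3.4847)} = -0.612883+0.000000i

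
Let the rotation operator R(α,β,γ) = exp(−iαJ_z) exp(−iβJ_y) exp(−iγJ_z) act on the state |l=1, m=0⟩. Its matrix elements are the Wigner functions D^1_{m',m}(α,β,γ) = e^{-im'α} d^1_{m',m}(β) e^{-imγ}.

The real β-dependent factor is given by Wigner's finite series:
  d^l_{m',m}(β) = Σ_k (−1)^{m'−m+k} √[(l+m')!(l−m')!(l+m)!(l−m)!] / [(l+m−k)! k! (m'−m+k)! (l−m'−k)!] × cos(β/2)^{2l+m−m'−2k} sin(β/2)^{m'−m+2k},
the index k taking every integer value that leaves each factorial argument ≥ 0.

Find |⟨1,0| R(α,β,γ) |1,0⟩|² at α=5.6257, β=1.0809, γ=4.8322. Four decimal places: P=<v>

Split into d^1_{0,0}(β=1.0809) × two z-phases.
c=cos(1.0809/2)=0.857477, s=sin(1.0809/2)=0.514522; N=√[1·1·1·1]=1.000000
The bounds max(0,m−m')=0 and min(l+m,l−m')=1 give 2 terms
  k=0: (−1)^0·1.0000/(1)·0.8575^2·0.5145^0 = +0.735267
  k=1: (−1)^1·1.0000/(1)·0.8575^0·0.5145^2 = -0.264733
d^1_{0,0}(1.0809) = +0.735267 -0.264733 = +0.470534
|D^1_{0,0}|² = |d^1_{0,0}(β)|² = (+0.470534)² = 0.221403 (the z-rotation phases have unit modulus)

P=0.2214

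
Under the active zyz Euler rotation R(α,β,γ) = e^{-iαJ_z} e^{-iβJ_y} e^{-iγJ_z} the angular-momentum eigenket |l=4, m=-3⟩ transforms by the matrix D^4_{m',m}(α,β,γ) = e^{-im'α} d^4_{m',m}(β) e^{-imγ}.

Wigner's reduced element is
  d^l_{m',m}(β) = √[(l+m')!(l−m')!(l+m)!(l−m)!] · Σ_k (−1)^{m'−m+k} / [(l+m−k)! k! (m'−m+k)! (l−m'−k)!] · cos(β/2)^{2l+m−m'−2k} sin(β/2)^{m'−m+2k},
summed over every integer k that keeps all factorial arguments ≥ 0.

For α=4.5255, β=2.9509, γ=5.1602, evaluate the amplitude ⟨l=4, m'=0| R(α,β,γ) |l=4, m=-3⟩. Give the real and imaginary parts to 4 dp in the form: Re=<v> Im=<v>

Re=-0.0096 Im=0.0022

D^4_{0,-3}(4.5255,2.9509,5.1602) = e^{-i·0·4.5255}·d^4_{0,-3}(2.9509)·e^{-i·-3·5.1602}. Compute d first:
With c≡cos(β/2)=0.095202 and s≡sin(β/2)=0.995458, N=[24·24·1·5040]^{1/2}=1703.830978
The bounds max(0,m−m')=0 and min(l+m,l−m')=1 give 2 terms
  k=0: (−1)^3·1703.8310/(144)·0.0952^5·0.9955^3 = -0.000091
  k=1: (−1)^4·1703.8310/(144)·0.0952^3·0.9955^5 = +0.009980
d^4_{0,-3}(2.9509) = -0.000091 +0.009980 = +0.009888
Attach z-rotation phases: D = e^{-i(0)(4.5255)}·(+0.009888)·e^{-i(-3)(5.1602)} = -0.009634+0.002229i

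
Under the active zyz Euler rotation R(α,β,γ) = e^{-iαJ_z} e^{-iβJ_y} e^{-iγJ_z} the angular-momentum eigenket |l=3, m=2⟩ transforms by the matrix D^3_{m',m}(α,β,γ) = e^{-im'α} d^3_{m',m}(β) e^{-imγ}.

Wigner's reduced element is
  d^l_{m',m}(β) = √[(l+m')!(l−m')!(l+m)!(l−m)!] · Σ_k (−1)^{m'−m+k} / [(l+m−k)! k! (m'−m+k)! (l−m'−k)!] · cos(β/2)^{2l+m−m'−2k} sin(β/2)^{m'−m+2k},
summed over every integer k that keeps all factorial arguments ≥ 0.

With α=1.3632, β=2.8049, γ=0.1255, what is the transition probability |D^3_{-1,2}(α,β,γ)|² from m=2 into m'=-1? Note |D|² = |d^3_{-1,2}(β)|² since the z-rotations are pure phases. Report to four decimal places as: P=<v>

P=0.2162

First d^3_{-1,2}(β=2.8049), then the phase factors e^{-i(-1)α} and e^{-i(2)γ}:
c=cos(2.8049/2)=0.167552, s=sin(2.8049/2)=0.985863; N=√[2·24·120·1]=75.894664
k∈{3,4} keeps every argument non-negative
  k=3: (−1)^0·75.8947/(12)·0.1676^3·0.9859^3 = +0.028506
  k=4: (−1)^1·75.8947/(24)·0.1676^1·0.9859^5 = -0.493439
d^3_{-1,2}(2.8049) = +0.028506 -0.493439 = -0.464934
|D^3_{-1,2}|² = |d^3_{-1,2}(β)|² = (-0.464934)² = 0.216163 (the z-rotation phases have unit modulus)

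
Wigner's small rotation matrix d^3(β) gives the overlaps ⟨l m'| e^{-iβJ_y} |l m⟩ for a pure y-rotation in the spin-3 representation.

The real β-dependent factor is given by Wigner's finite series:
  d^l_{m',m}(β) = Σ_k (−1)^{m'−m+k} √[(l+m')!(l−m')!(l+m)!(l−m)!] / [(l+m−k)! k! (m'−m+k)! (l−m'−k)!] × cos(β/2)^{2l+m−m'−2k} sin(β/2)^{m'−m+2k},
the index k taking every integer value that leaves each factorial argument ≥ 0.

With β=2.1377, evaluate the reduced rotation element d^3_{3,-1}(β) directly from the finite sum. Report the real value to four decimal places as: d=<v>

d=0.5295

d^3_{3,-1}(β=2.1377) via Wigner's sum:
With c≡cos(β/2)=0.481133 and s≡sin(β/2)=0.876648, N=[720·1·2·24]^{1/2}=185.903201
k∈{0} keeps every argument non-negative
  k=0: (−1)^4·185.9032/(48)·0.4811^2·0.8766^4 = +0.529512
d^3_{3,-1}(2.1377) = +0.529512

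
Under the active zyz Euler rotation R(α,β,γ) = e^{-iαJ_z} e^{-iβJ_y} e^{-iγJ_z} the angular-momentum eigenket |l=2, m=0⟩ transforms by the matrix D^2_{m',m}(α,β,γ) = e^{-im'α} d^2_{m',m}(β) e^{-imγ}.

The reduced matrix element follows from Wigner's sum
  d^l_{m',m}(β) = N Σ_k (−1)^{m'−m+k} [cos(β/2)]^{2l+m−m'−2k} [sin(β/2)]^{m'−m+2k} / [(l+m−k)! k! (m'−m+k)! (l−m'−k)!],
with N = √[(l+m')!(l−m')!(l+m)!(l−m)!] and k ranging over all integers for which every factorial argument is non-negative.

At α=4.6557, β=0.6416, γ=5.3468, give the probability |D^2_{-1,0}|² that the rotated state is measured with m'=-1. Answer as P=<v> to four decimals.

D^2_{-1,0}(4.6557,0.6416,5.3468) = e^{-i·-1·4.6557}·d^2_{-1,0}(0.6416)·e^{-i·0·5.3468}. Compute d first:
With c≡cos(β/2)=0.948983 and s≡sin(β/2)=0.315326, N=[1·6·2·2]^{1/2}=4.898979
k∈{1,2} keeps every argument non-negative
  k=1: (−1)^0·4.8990/(2)·0.9490^3·0.3153^1 = +0.660102
  k=2: (−1)^1·4.8990/(2)·0.9490^1·0.3153^3 = -0.072881
d^2_{-1,0}(0.6416) = +0.660102 -0.072881 = +0.587221
|D^2_{-1,0}|² = |d^2_{-1,0}(β)|² = (+0.587221)² = 0.344829 (the z-rotation phases have unit modulus)

P=0.3448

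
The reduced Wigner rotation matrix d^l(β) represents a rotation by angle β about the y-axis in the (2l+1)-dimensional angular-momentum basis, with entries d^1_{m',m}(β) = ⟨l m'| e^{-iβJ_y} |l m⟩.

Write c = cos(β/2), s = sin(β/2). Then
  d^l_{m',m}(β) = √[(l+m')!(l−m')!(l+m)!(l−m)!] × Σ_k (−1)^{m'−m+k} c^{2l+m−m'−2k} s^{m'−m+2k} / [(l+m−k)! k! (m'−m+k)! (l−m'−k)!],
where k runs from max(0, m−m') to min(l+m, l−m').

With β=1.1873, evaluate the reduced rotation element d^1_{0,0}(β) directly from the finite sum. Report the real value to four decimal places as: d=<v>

d^1_{0,0}(β=1.1873) via Wigner's sum:
c=cos(1.1873/2)=0.828904, s=sin(1.1873/2)=0.559390; N=√[1·1·1·1]=1.000000
k: max(0,(0)−(0))=0 … min(1+(0),1−(0))=1
  k=0: (−1)^0·1.0000/(1)·0.8289^2·0.5594^0 = +0.687083
  k=1: (−1)^1·1.0000/(1)·0.8289^0·0.5594^2 = -0.312917
d^1_{0,0}(1.1873) = +0.687083 -0.312917 = +0.374165

d=0.3742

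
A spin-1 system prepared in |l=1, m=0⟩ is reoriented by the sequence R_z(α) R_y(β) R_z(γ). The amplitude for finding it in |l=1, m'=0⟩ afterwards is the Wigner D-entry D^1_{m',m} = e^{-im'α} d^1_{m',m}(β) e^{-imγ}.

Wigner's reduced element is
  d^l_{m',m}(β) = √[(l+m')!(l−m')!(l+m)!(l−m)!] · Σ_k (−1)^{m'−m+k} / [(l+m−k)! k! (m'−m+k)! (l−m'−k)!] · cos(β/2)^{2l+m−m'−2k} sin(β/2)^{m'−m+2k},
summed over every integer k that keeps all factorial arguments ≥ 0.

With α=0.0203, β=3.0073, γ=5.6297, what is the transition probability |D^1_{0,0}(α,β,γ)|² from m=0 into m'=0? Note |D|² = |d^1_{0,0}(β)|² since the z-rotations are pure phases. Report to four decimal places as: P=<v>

P=0.9821

Split into d^1_{0,0}(β=3.0073) × two z-phases.
Half-angle: c=0.067096, s=0.997747. N=√(1·1·1·1)=1.000000
k∈{0,1} keeps every argument non-negative
  k=0: (−1)^0·1.0000/(1)·0.0671^2·0.9977^0 = +0.004502
  k=1: (−1)^1·1.0000/(1)·0.0671^0·0.9977^2 = -0.995498
d^1_{0,0}(3.0073) = +0.004502 -0.995498 = -0.990996
|D^1_{0,0}|² = |d^1_{0,0}(β)|² = (-0.990996)² = 0.982074 (the z-rotation phases have unit modulus)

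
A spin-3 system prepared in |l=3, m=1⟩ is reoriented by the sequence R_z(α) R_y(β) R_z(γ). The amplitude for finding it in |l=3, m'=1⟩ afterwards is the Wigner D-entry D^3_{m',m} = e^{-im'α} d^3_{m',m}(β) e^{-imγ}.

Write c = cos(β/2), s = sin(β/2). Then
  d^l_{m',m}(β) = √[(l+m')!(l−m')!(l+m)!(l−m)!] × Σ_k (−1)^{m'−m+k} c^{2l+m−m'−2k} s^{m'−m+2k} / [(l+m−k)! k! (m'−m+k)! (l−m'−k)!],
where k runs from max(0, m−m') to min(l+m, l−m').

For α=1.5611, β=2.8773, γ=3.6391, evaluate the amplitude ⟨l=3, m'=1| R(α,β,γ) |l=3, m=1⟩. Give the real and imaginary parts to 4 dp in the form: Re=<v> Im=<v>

First d^3_{1,1}(β=2.8773), then the phase factors e^{-i(1)α} and e^{-i(1)γ}:
Half-angle: c=0.131762, s=0.991281. N=√(24·2·24·2)=48.000000
k∈{0,1,2} keeps every argument non-negative
  k=0: (−1)^0·48.0000/(48)·0.1318^6·0.9913^0 = +0.000005
  k=1: (−1)^1·48.0000/(6)·0.1318^4·0.9913^2 = -0.002369
  k=2: (−1)^2·48.0000/(8)·0.1318^2·0.9913^4 = +0.100582
d^3_{1,1}(2.8773) = +0.000005 -0.002369 +0.100582 = +0.098218
Attach z-rotation phases: D = e^{-i(1)(1.5611)}·(+0.098218)·e^{-i(1)(3.6391)} = +0.046034+0.086762i

Re=0.0460 Im=0.0868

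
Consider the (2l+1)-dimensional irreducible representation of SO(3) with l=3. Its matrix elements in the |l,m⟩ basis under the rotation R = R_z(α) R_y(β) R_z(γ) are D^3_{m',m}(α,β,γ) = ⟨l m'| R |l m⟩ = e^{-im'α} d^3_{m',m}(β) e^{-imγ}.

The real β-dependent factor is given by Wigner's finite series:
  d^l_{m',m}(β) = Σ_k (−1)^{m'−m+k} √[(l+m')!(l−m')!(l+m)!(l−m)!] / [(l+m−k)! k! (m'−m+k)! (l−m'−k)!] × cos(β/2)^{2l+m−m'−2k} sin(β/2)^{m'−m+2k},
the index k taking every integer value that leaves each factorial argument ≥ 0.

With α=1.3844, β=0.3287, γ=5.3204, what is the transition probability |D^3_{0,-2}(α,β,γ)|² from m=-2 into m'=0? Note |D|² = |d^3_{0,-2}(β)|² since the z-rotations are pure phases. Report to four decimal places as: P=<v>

D^3_{0,-2}(1.3844,0.3287,5.3204) = e^{-i·0·1.3844}·d^3_{0,-2}(0.3287)·e^{-i·-2·5.3204}. Compute d first:
With c≡cos(β/2)=0.986525 and s≡sin(β/2)=0.163611, N=[6·6·1·120]^{1/2}=65.726707
Admissible k: 0..1 (factorial args all ≥0)
  k=0: (−1)^2·65.7267/(12)·0.9865^4·0.1636^2 = +0.138873
  k=1: (−1)^3·65.7267/(12)·0.9865^2·0.1636^4 = -0.003820
d^3_{0,-2}(0.3287) = +0.138873 -0.003820 = +0.135054
|D^3_{0,-2}|² = |d^3_{0,-2}(β)|² = (+0.135054)² = 0.018239 (the z-rotation phases have unit modulus)

P=0.0182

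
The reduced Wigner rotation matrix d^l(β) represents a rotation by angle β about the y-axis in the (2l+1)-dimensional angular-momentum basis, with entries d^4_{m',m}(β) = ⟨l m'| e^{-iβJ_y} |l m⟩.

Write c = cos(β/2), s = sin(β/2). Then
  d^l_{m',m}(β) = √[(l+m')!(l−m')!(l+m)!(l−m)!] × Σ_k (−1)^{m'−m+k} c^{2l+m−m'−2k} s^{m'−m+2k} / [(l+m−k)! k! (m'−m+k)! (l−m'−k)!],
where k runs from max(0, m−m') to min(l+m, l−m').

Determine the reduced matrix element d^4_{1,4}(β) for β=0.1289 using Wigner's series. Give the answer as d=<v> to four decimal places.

d=0.0020

d^4_{1,4}(β=0.1289) via Wigner's sum:
With c≡cos(β/2)=0.997924 and s≡sin(β/2)=0.064405, N=[120·6·40320·1]^{1/2}=5387.986637
Admissible k: 3..3 (factorial args all ≥0)
  k=3: (−1)^0·5387.9866/(720)·0.9979^5·0.0644^3 = +0.001979
d^4_{1,4}(0.1289) = +0.001979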